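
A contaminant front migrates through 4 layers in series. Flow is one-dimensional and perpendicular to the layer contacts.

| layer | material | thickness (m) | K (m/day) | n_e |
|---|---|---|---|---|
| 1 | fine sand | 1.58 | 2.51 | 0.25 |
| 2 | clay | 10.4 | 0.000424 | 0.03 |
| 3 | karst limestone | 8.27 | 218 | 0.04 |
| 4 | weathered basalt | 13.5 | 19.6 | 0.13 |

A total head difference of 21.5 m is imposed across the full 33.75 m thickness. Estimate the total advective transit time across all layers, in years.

With flow normal to the layers, continuity requires the same specific discharge q through every layer.
Σ(b_i/K_i) = 1.58/2.51 + 10.4/0.000424 + 8.27/218 + 13.5/19.6 = 24530 d.
q = Δh / Σ(b_i/K_i) = 21.5 / 24530 = 0.0008765 m/day.
In each layer the seepage velocity is v_i = q/n_i, so the layer transit time is t_i = b_i·n_i / q:
  layer 1 (fine sand): t_1 = 1.58 × 0.25 / 0.0008765 = 450.7 d
  layer 2 (clay): t_2 = 10.4 × 0.03 / 0.0008765 = 356.0 d
  layer 3 (karst limestone): t_3 = 8.27 × 0.04 / 0.0008765 = 377.4 d
  layer 4 (weathered basalt): t_4 = 13.5 × 0.13 / 0.0008765 = 2002 d
Total t = Σ t_i = 3186 days = 8.724 years.

8.72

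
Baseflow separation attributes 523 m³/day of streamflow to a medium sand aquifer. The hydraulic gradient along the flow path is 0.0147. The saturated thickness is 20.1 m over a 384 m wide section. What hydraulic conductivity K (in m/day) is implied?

Cross-sectional area A = 384 × 20.1 = 7718 m².
Hydraulic gradient i = 0.0147.
From Q = K·A·i, K = Q / (A·i) = 523 / (7718 × 0.01470) = 4.610 m/day.

4.61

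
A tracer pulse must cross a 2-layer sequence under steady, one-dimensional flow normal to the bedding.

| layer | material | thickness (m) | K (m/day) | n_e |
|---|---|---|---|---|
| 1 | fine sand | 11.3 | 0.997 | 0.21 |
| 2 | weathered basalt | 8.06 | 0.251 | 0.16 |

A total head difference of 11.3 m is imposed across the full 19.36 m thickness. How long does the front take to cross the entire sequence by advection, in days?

14.1

With flow normal to the layers, continuity requires the same specific discharge q through every layer.
Σ(b_i/K_i) = 11.3/0.997 + 8.06/0.251 = 43.45 d.
q = Δh / Σ(b_i/K_i) = 11.3 / 43.45 = 0.2601 m/day.
In each layer the seepage velocity is v_i = q/n_i, so the layer transit time is t_i = b_i·n_i / q:
  layer 1 (fine sand): t_1 = 11.3 × 0.21 / 0.2601 = 9.124 d
  layer 2 (weathered basalt): t_2 = 8.06 × 0.16 / 0.2601 = 4.958 d
Total t = Σ t_i = 14.08 days.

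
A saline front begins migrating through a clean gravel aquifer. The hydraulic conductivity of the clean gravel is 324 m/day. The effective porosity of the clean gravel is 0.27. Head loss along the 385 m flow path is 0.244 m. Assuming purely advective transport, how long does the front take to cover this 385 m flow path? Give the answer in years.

Hydraulic gradient i = Δh / L = 0.244 / 385 = 0.0006338.
Darcy flux q = K · i = 324.0 × 0.0006338 = 0.2053 m/day.
Seepage velocity v = q / n_e = 0.2053 / 0.27 = 0.7605 m/day.
Travel time t = L / v = 385 / 0.7605 = 506.2 days = 1.386 years.

1.39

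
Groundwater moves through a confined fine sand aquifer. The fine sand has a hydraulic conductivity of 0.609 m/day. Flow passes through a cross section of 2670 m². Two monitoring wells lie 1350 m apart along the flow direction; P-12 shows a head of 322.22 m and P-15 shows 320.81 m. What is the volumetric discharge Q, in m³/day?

Hydraulic gradient i = (322.22 − 320.81) / 1350 = 1.41 / 1350 = 0.001044.
Darcy's law: Q = K · A · i = 0.6090 × 2670 × 0.001044 = 1.698 m³/day.

1.70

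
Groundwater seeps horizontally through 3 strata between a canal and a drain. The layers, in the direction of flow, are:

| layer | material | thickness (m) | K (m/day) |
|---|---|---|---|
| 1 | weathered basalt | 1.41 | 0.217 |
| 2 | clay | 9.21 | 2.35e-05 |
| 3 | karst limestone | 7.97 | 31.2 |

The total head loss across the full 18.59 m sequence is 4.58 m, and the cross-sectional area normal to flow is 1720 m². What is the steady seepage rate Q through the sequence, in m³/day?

0.0201

Flow is perpendicular to layering, so the layers act in series and the equivalent K is the thickness-weighted harmonic mean.
Total thickness L = 1.41 + 9.21 + 7.97 = 18.59 m.
Σ(b_i/K_i) = 1.41/0.217 + 9.21/2.35e-05 + 7.97/31.2 = 3.919e+05 d.
K_eq = L / Σ(b_i/K_i) = 18.59 / 3.919e+05 = 4.743e-05 m/day.
Q = K_eq · A · (Δh/L) = 4.743e-05 × 1720 × (4.58/18.59) = 0.02010 m³/day.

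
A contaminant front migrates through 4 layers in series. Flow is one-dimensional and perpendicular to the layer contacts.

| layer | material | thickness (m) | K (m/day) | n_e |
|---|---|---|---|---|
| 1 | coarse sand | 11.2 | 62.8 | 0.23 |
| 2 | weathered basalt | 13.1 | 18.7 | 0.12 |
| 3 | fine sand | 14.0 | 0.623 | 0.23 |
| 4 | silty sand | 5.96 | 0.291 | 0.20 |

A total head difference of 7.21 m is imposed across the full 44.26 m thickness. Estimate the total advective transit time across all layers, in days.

52.0

With flow normal to the layers, continuity requires the same specific discharge q through every layer.
Σ(b_i/K_i) = 11.2/62.8 + 13.1/18.7 + 14.0/0.623 + 5.96/0.291 = 43.83 d.
q = Δh / Σ(b_i/K_i) = 7.21 / 43.83 = 0.1645 m/day.
In each layer the seepage velocity is v_i = q/n_i, so the layer transit time is t_i = b_i·n_i / q:
  layer 1 (coarse sand): t_1 = 11.2 × 0.23 / 0.1645 = 15.66 d
  layer 2 (weathered basalt): t_2 = 13.1 × 0.12 / 0.1645 = 9.557 d
  layer 3 (fine sand): t_3 = 14.0 × 0.23 / 0.1645 = 19.58 d
  layer 4 (silty sand): t_4 = 5.96 × 0.20 / 0.1645 = 7.247 d
Total t = Σ t_i = 52.04 days.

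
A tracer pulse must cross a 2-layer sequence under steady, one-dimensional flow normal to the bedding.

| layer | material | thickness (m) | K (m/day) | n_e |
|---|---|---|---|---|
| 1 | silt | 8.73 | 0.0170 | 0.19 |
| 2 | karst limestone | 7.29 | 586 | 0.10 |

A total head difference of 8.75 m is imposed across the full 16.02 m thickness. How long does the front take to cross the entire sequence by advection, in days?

With flow normal to the layers, continuity requires the same specific discharge q through every layer.
Σ(b_i/K_i) = 8.73/0.0170 + 7.29/586 = 513.5 d.
q = Δh / Σ(b_i/K_i) = 8.75 / 513.5 = 0.01704 m/day.
In each layer the seepage velocity is v_i = q/n_i, so the layer transit time is t_i = b_i·n_i / q:
  layer 1 (silt): t_1 = 8.73 × 0.19 / 0.01704 = 97.35 d
  layer 2 (karst limestone): t_2 = 7.29 × 0.10 / 0.01704 = 42.79 d
Total t = Σ t_i = 140.1 days.

140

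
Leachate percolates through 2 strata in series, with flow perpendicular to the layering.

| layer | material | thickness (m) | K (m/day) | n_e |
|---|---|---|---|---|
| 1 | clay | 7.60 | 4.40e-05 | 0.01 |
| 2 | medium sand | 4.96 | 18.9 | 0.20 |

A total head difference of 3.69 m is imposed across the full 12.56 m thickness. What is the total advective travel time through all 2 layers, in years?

137

With flow normal to the layers, continuity requires the same specific discharge q through every layer.
Σ(b_i/K_i) = 7.60/4.40e-05 + 4.96/18.9 = 1.727e+05 d.
q = Δh / Σ(b_i/K_i) = 3.69 / 1.727e+05 = 2.136e-05 m/day.
In each layer the seepage velocity is v_i = q/n_i, so the layer transit time is t_i = b_i·n_i / q:
  layer 1 (clay): t_1 = 7.60 × 0.01 / 2.136e-05 = 3558 d
  layer 2 (medium sand): t_2 = 4.96 × 0.20 / 2.136e-05 = 46435 d
Total t = Σ t_i = 49993 days = 136.9 years.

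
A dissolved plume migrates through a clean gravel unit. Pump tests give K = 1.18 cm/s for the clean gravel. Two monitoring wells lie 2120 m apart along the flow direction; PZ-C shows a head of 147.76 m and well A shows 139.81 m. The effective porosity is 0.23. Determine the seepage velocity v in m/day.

16.6

Convert K: 1.18 cm/s × 864 = 1020 m/day.
Hydraulic gradient i = (147.76 − 139.81) / 2120 = 7.95 / 2120 = 0.003750.
Darcy flux q = K · i = 1020 × 0.003750 = 3.823 m/day.
Seepage velocity v = q / n_e = 3.823 / 0.23 = 16.62 m/day.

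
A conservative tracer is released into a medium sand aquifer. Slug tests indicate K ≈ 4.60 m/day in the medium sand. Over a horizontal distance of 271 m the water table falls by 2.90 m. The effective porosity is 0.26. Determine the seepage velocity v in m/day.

Hydraulic gradient i = Δh / L = 2.90 / 271 = 0.01070.
Darcy flux q = K · i = 4.600 × 0.01070 = 0.04923 m/day.
Seepage velocity v = q / n_e = 0.04923 / 0.26 = 0.1893 m/day.

0.189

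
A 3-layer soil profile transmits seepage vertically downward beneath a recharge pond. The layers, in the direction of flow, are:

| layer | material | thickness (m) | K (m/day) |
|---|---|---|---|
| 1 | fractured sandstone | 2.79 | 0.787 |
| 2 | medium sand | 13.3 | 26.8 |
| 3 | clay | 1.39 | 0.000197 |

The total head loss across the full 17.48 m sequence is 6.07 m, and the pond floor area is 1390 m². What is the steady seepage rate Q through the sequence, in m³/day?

Flow is perpendicular to layering, so the layers act in series and the equivalent K is the thickness-weighted harmonic mean.
Total thickness L = 2.79 + 13.3 + 1.39 = 17.48 m.
Σ(b_i/K_i) = 2.79/0.787 + 13.3/26.8 + 1.39/0.000197 = 7060 d.
K_eq = L / Σ(b_i/K_i) = 17.48 / 7060 = 0.002476 m/day.
Q = K_eq · A · (Δh/L) = 0.002476 × 1390 × (6.07/17.48) = 1.195 m³/day.

1.20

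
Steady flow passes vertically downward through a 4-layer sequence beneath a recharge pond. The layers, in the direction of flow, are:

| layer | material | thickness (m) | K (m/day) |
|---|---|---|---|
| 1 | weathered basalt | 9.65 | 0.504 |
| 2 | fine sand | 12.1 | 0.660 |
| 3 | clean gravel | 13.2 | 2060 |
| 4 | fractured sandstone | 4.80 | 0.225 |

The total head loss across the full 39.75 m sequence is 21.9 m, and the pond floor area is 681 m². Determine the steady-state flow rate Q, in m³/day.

Flow is perpendicular to layering, so the layers act in series and the equivalent K is the thickness-weighted harmonic mean.
Total thickness L = 9.65 + 12.1 + 13.2 + 4.80 = 39.75 m.
Σ(b_i/K_i) = 9.65/0.504 + 12.1/0.660 + 13.2/2060 + 4.80/0.225 = 58.82 d.
K_eq = L / Σ(b_i/K_i) = 39.75 / 58.82 = 0.6758 m/day.
Q = K_eq · A · (Δh/L) = 0.6758 × 681 × (21.9/39.75) = 253.6 m³/day.

254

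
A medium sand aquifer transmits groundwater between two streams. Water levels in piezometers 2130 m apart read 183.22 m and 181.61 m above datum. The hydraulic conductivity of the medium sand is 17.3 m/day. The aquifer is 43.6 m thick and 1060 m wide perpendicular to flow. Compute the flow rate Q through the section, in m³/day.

Cross-sectional area A = 1060 × 43.6 = 46216 m².
Hydraulic gradient i = (183.22 − 181.61) / 2130 = 1.61 / 2130 = 0.0007559.
Darcy's law: Q = K · A · i = 17.30 × 46216 × 0.0007559 = 604.3 m³/day.

604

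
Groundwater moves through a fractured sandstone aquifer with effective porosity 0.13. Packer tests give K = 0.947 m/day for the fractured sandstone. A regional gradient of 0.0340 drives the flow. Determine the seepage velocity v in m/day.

0.248

Hydraulic gradient i = 0.0340.
Darcy flux q = K · i = 0.9470 × 0.03400 = 0.03220 m/day.
Seepage velocity v = q / n_e = 0.03220 / 0.13 = 0.2477 m/day.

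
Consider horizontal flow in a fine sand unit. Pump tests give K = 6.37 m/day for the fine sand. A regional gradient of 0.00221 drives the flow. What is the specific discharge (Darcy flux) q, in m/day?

Hydraulic gradient i = 0.00221.
Specific discharge q = K · i = 6.370 × 0.002210 = 0.01408 m/day.

0.0141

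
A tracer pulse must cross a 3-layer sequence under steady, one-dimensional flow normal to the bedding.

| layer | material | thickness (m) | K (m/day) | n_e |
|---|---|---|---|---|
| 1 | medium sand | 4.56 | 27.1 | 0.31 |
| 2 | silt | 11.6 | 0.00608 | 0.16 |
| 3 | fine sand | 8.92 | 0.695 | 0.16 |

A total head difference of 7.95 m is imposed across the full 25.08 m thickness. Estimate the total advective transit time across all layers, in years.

3.11

With flow normal to the layers, continuity requires the same specific discharge q through every layer.
Σ(b_i/K_i) = 4.56/27.1 + 11.6/0.00608 + 8.92/0.695 = 1921 d.
q = Δh / Σ(b_i/K_i) = 7.95 / 1921 = 0.004139 m/day.
In each layer the seepage velocity is v_i = q/n_i, so the layer transit time is t_i = b_i·n_i / q:
  layer 1 (medium sand): t_1 = 4.56 × 0.31 / 0.004139 = 341.6 d
  layer 2 (silt): t_2 = 11.6 × 0.16 / 0.004139 = 448.5 d
  layer 3 (fine sand): t_3 = 8.92 × 0.16 / 0.004139 = 344.8 d
Total t = Σ t_i = 1135 days = 3.107 years.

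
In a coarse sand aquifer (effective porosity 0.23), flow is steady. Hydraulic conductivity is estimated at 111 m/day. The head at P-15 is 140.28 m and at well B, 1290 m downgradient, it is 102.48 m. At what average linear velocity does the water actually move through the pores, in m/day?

Hydraulic gradient i = (140.28 − 102.48) / 1290 = 37.8 / 1290 = 0.02930.
Darcy flux q = K · i = 111.0 × 0.02930 = 3.253 m/day.
Seepage velocity v = q / n_e = 3.253 / 0.23 = 14.14 m/day.

14.1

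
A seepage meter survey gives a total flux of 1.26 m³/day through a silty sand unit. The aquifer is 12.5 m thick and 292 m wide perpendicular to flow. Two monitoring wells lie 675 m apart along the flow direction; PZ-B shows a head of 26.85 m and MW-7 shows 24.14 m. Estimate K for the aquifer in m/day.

Cross-sectional area A = 292 × 12.5 = 3650 m².
Hydraulic gradient i = (26.85 − 24.14) / 675 = 2.71 / 675 = 0.004015.
From Q = K·A·i, K = Q / (A·i) = 1.26 / (3650 × 0.004015) = 0.08598 m/day.

0.0860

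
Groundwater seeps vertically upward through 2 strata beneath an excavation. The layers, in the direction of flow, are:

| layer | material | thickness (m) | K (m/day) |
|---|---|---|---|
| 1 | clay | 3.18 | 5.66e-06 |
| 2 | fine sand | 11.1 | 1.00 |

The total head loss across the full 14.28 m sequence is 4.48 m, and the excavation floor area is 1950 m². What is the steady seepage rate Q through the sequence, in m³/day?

Flow is perpendicular to layering, so the layers act in series and the equivalent K is the thickness-weighted harmonic mean.
Total thickness L = 3.18 + 11.1 = 14.28 m.
Σ(b_i/K_i) = 3.18/5.66e-06 + 11.1/1.00 = 5.618e+05 d.
K_eq = L / Σ(b_i/K_i) = 14.28 / 5.618e+05 = 2.542e-05 m/day.
Q = K_eq · A · (Δh/L) = 2.542e-05 × 1950 × (4.48/14.28) = 0.01555 m³/day.

0.0155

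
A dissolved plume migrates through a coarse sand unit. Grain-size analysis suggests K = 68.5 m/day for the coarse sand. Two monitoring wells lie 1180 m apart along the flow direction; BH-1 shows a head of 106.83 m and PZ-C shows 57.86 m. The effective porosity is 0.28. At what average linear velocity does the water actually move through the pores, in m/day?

10.2

Hydraulic gradient i = (106.83 − 57.86) / 1180 = 48.97 / 1180 = 0.04150.
Darcy flux q = K · i = 68.50 × 0.04150 = 2.843 m/day.
Seepage velocity v = q / n_e = 2.843 / 0.28 = 10.15 m/day.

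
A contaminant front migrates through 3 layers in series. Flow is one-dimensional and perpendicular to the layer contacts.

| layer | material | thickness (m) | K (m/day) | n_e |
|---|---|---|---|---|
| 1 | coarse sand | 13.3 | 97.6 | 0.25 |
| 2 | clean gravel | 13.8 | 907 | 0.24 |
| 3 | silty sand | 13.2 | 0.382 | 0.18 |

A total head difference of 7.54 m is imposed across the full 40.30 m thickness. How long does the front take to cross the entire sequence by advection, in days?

With flow normal to the layers, continuity requires the same specific discharge q through every layer.
Σ(b_i/K_i) = 13.3/97.6 + 13.8/907 + 13.2/0.382 = 34.71 d.
q = Δh / Σ(b_i/K_i) = 7.54 / 34.71 = 0.2173 m/day.
In each layer the seepage velocity is v_i = q/n_i, so the layer transit time is t_i = b_i·n_i / q:
  layer 1 (coarse sand): t_1 = 13.3 × 0.25 / 0.2173 = 15.30 d
  layer 2 (clean gravel): t_2 = 13.8 × 0.24 / 0.2173 = 15.25 d
  layer 3 (silty sand): t_3 = 13.2 × 0.18 / 0.2173 = 10.94 d
Total t = Σ t_i = 41.49 days.

41.5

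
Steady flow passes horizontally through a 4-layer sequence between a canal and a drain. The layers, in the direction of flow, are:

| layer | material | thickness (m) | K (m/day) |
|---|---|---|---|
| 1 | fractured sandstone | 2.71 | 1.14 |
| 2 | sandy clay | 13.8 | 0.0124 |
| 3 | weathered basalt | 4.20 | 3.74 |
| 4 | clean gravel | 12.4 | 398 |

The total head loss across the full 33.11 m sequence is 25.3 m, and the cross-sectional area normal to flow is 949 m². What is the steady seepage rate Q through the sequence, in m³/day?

Flow is perpendicular to layering, so the layers act in series and the equivalent K is the thickness-weighted harmonic mean.
Total thickness L = 2.71 + 13.8 + 4.20 + 12.4 = 33.11 m.
Σ(b_i/K_i) = 2.71/1.14 + 13.8/0.0124 + 4.20/3.74 + 12.4/398 = 1116 d.
K_eq = L / Σ(b_i/K_i) = 33.11 / 1116 = 0.02966 m/day.
Q = K_eq · A · (Δh/L) = 0.02966 × 949 × (25.3/33.11) = 21.51 m³/day.

21.5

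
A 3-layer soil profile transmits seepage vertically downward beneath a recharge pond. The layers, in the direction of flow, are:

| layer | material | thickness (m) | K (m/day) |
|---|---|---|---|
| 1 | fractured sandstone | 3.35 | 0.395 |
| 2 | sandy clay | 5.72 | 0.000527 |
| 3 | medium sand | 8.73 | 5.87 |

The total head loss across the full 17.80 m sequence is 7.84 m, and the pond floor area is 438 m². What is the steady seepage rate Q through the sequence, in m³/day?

Flow is perpendicular to layering, so the layers act in series and the equivalent K is the thickness-weighted harmonic mean.
Total thickness L = 3.35 + 5.72 + 8.73 = 17.80 m.
Σ(b_i/K_i) = 3.35/0.395 + 5.72/0.000527 + 8.73/5.87 = 10864 d.
K_eq = L / Σ(b_i/K_i) = 17.80 / 10864 = 0.001638 m/day.
Q = K_eq · A · (Δh/L) = 0.001638 × 438 × (7.84/17.80) = 0.3161 m³/day.

0.316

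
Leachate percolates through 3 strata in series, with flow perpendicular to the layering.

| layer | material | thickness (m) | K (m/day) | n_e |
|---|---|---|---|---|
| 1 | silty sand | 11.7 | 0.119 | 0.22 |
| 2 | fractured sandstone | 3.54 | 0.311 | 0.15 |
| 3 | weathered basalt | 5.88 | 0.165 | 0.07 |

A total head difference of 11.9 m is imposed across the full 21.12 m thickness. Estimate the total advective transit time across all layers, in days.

42.9

With flow normal to the layers, continuity requires the same specific discharge q through every layer.
Σ(b_i/K_i) = 11.7/0.119 + 3.54/0.311 + 5.88/0.165 = 145.3 d.
q = Δh / Σ(b_i/K_i) = 11.9 / 145.3 = 0.08188 m/day.
In each layer the seepage velocity is v_i = q/n_i, so the layer transit time is t_i = b_i·n_i / q:
  layer 1 (silty sand): t_1 = 11.7 × 0.22 / 0.08188 = 31.44 d
  layer 2 (fractured sandstone): t_2 = 3.54 × 0.15 / 0.08188 = 6.485 d
  layer 3 (weathered basalt): t_3 = 5.88 × 0.07 / 0.08188 = 5.027 d
Total t = Σ t_i = 42.95 days.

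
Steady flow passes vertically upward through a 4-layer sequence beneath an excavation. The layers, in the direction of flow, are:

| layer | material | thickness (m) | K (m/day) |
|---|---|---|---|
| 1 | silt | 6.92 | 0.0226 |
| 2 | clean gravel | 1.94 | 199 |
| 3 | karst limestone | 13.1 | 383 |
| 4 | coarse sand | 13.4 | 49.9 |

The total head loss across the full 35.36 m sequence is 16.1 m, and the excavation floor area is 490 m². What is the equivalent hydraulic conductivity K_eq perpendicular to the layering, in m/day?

0.115

Flow is perpendicular to layering, so the layers act in series and the equivalent K is the thickness-weighted harmonic mean.
Total thickness L = 6.92 + 1.94 + 13.1 + 13.4 = 35.36 m.
Σ(b_i/K_i) = 6.92/0.0226 + 1.94/199 + 13.1/383 + 13.4/49.9 = 306.5 d.
K_eq = L / Σ(b_i/K_i) = 35.36 / 306.5 = 0.1154 m/day.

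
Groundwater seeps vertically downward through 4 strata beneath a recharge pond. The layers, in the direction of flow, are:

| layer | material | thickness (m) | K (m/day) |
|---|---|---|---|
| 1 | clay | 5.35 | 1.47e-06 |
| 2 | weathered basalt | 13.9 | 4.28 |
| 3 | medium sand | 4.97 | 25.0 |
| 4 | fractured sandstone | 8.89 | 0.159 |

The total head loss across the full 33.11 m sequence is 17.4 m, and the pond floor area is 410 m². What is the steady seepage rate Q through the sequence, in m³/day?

Flow is perpendicular to layering, so the layers act in series and the equivalent K is the thickness-weighted harmonic mean.
Total thickness L = 5.35 + 13.9 + 4.97 + 8.89 = 33.11 m.
Σ(b_i/K_i) = 5.35/1.47e-06 + 13.9/4.28 + 4.97/25.0 + 8.89/0.159 = 3.640e+06 d.
K_eq = L / Σ(b_i/K_i) = 33.11 / 3.640e+06 = 9.097e-06 m/day.
Q = K_eq · A · (Δh/L) = 9.097e-06 × 410 × (17.4/33.11) = 0.001960 m³/day.

0.00196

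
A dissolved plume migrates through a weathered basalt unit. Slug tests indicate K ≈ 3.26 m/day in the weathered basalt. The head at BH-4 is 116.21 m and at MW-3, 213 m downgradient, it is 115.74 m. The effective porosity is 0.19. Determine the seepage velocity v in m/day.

0.0379

Hydraulic gradient i = (116.21 − 115.74) / 213 = 0.47 / 213 = 0.002207.
Darcy flux q = K · i = 3.260 × 0.002207 = 0.007193 m/day.
Seepage velocity v = q / n_e = 0.007193 / 0.19 = 0.03786 m/day.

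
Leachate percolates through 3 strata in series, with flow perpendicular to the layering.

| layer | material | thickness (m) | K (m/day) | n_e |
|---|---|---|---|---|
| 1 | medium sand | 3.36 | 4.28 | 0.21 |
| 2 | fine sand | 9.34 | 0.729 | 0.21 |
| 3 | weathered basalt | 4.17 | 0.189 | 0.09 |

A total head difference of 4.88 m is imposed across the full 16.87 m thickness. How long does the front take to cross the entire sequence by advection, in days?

22.2

With flow normal to the layers, continuity requires the same specific discharge q through every layer.
Σ(b_i/K_i) = 3.36/4.28 + 9.34/0.729 + 4.17/0.189 = 35.66 d.
q = Δh / Σ(b_i/K_i) = 4.88 / 35.66 = 0.1368 m/day.
In each layer the seepage velocity is v_i = q/n_i, so the layer transit time is t_i = b_i·n_i / q:
  layer 1 (medium sand): t_1 = 3.36 × 0.21 / 0.1368 = 5.156 d
  layer 2 (fine sand): t_2 = 9.34 × 0.21 / 0.1368 = 14.33 d
  layer 3 (weathered basalt): t_3 = 4.17 × 0.09 / 0.1368 = 2.743 d
Total t = Σ t_i = 22.23 days.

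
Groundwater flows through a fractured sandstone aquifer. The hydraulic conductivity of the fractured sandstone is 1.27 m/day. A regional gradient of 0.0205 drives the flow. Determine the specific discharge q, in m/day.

0.0260

Hydraulic gradient i = 0.0205.
Specific discharge q = K · i = 1.270 × 0.02050 = 0.02604 m/day.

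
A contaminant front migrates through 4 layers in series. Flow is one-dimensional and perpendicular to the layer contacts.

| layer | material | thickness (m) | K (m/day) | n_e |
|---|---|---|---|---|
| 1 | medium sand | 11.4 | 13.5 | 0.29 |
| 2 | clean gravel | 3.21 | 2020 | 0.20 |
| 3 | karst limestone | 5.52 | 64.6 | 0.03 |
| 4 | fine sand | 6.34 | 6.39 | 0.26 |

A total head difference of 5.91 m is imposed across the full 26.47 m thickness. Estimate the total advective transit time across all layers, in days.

1.88

With flow normal to the layers, continuity requires the same specific discharge q through every layer.
Σ(b_i/K_i) = 11.4/13.5 + 3.21/2020 + 5.52/64.6 + 6.34/6.39 = 1.924 d.
q = Δh / Σ(b_i/K_i) = 5.91 / 1.924 = 3.072 m/day.
In each layer the seepage velocity is v_i = q/n_i, so the layer transit time is t_i = b_i·n_i / q:
  layer 1 (medium sand): t_1 = 11.4 × 0.29 / 3.072 = 1.076 d
  layer 2 (clean gravel): t_2 = 3.21 × 0.20 / 3.072 = 0.2090 d
  layer 3 (karst limestone): t_3 = 5.52 × 0.03 / 3.072 = 0.05390 d
  layer 4 (fine sand): t_4 = 6.34 × 0.26 / 3.072 = 0.5365 d
Total t = Σ t_i = 1.875 days.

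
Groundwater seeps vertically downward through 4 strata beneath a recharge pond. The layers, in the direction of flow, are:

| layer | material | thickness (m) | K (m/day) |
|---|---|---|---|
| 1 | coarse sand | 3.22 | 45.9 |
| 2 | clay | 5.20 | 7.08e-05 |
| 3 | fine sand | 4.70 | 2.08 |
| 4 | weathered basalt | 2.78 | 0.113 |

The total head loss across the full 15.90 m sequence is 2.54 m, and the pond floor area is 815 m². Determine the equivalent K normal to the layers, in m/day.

Flow is perpendicular to layering, so the layers act in series and the equivalent K is the thickness-weighted harmonic mean.
Total thickness L = 3.22 + 5.20 + 4.70 + 2.78 = 15.90 m.
Σ(b_i/K_i) = 3.22/45.9 + 5.20/7.08e-05 + 4.70/2.08 + 2.78/0.113 = 73473 d.
K_eq = L / Σ(b_i/K_i) = 15.90 / 73473 = 0.0002164 m/day.

0.000216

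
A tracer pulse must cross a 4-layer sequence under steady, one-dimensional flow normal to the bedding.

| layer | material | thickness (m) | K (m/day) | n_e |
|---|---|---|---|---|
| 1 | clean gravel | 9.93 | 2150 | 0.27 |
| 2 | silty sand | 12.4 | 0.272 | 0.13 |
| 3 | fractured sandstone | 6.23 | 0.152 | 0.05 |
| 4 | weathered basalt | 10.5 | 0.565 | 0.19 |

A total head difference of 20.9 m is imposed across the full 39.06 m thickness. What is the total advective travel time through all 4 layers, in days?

33.2

With flow normal to the layers, continuity requires the same specific discharge q through every layer.
Σ(b_i/K_i) = 9.93/2150 + 12.4/0.272 + 6.23/0.152 + 10.5/0.565 = 105.2 d.
q = Δh / Σ(b_i/K_i) = 20.9 / 105.2 = 0.1987 m/day.
In each layer the seepage velocity is v_i = q/n_i, so the layer transit time is t_i = b_i·n_i / q:
  layer 1 (clean gravel): t_1 = 9.93 × 0.27 / 0.1987 = 13.49 d
  layer 2 (silty sand): t_2 = 12.4 × 0.13 / 0.1987 = 8.111 d
  layer 3 (fractured sandstone): t_3 = 6.23 × 0.05 / 0.1987 = 1.567 d
  layer 4 (weathered basalt): t_4 = 10.5 × 0.19 / 0.1987 = 10.04 d
Total t = Σ t_i = 33.21 days.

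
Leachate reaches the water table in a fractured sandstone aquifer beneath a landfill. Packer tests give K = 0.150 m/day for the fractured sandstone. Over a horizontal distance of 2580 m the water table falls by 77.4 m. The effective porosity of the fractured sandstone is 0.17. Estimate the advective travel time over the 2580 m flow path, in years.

Hydraulic gradient i = Δh / L = 77.4 / 2580 = 0.03000.
Darcy flux q = K · i = 0.1500 × 0.03000 = 0.004500 m/day.
Seepage velocity v = q / n_e = 0.004500 / 0.17 = 0.02647 m/day.
Travel time t = L / v = 2580 / 0.02647 = 97467 days = 266.8 years.

267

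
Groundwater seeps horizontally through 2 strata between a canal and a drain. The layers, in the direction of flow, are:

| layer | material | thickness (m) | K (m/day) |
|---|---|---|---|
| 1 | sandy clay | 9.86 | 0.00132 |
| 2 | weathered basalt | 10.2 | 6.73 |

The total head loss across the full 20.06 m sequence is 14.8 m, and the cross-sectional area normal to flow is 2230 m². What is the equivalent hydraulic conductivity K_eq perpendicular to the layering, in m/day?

0.00268

Flow is perpendicular to layering, so the layers act in series and the equivalent K is the thickness-weighted harmonic mean.
Total thickness L = 9.86 + 10.2 = 20.06 m.
Σ(b_i/K_i) = 9.86/0.00132 + 10.2/6.73 = 7471 d.
K_eq = L / Σ(b_i/K_i) = 20.06 / 7471 = 0.002685 m/day.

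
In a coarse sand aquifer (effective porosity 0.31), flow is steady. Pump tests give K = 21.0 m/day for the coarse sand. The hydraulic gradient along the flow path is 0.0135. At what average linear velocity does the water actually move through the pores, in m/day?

0.915

Hydraulic gradient i = 0.0135.
Darcy flux q = K · i = 21.00 × 0.01350 = 0.2835 m/day.
Seepage velocity v = q / n_e = 0.2835 / 0.31 = 0.9145 m/day.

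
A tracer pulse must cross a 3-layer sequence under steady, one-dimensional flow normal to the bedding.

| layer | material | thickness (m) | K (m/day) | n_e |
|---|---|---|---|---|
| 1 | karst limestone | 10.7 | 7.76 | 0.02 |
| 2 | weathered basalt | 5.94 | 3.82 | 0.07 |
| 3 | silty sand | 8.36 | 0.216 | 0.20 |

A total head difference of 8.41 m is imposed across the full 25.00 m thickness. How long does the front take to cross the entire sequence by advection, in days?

With flow normal to the layers, continuity requires the same specific discharge q through every layer.
Σ(b_i/K_i) = 10.7/7.76 + 5.94/3.82 + 8.36/0.216 = 41.64 d.
q = Δh / Σ(b_i/K_i) = 8.41 / 41.64 = 0.2020 m/day.
In each layer the seepage velocity is v_i = q/n_i, so the layer transit time is t_i = b_i·n_i / q:
  layer 1 (karst limestone): t_1 = 10.7 × 0.02 / 0.2020 = 1.060 d
  layer 2 (weathered basalt): t_2 = 5.94 × 0.07 / 0.2020 = 2.059 d
  layer 3 (silty sand): t_3 = 8.36 × 0.20 / 0.2020 = 8.278 d
Total t = Σ t_i = 11.40 days.

11.4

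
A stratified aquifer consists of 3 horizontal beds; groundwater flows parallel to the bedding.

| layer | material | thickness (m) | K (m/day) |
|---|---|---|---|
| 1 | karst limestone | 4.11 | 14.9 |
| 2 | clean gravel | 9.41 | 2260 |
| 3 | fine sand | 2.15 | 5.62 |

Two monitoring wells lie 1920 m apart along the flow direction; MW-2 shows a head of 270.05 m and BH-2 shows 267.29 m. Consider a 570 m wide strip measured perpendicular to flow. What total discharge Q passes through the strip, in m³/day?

17500

Flow is parallel to layering, so each bed carries its own Darcy discharge and the transmissivities add.
Σ(K_i·b_i) = 14.9×4.11 + 2260×9.41 + 5.62×2.15 = 21340 m²/day.
Hydraulic gradient i = (270.05 − 267.29) / 1920 = 2.76 / 1920 = 0.001437.
Q = Σ(K_i·b_i) · W · i = 21340 × 570 × 0.001437 = 17485 m³/day.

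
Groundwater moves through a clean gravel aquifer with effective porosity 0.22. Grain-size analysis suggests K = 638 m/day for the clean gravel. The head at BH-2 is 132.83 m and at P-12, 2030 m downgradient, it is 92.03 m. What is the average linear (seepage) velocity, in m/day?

Hydraulic gradient i = (132.83 − 92.03) / 2030 = 40.8 / 2030 = 0.02010.
Darcy flux q = K · i = 638.0 × 0.02010 = 12.82 m/day.
Seepage velocity v = q / n_e = 12.82 / 0.22 = 58.29 m/day.

58.3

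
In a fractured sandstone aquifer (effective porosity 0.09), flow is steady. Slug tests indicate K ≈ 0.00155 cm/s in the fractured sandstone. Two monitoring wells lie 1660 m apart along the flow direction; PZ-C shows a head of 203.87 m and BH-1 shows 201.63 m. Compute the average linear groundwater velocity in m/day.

0.0201

Convert K: 0.00155 cm/s × 864 = 1.339 m/day.
Hydraulic gradient i = (203.87 − 201.63) / 1660 = 2.24 / 1660 = 0.001349.
Darcy flux q = K · i = 1.339 × 0.001349 = 0.001807 m/day.
Seepage velocity v = q / n_e = 0.001807 / 0.09 = 0.02008 m/day.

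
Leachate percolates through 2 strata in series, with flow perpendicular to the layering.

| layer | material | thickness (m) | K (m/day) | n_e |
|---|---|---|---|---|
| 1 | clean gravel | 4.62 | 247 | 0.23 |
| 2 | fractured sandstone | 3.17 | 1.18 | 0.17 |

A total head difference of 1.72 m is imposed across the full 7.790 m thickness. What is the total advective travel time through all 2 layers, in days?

With flow normal to the layers, continuity requires the same specific discharge q through every layer.
Σ(b_i/K_i) = 4.62/247 + 3.17/1.18 = 2.705 d.
q = Δh / Σ(b_i/K_i) = 1.72 / 2.705 = 0.6358 m/day.
In each layer the seepage velocity is v_i = q/n_i, so the layer transit time is t_i = b_i·n_i / q:
  layer 1 (clean gravel): t_1 = 4.62 × 0.23 / 0.6358 = 1.671 d
  layer 2 (fractured sandstone): t_2 = 3.17 × 0.17 / 0.6358 = 0.8476 d
Total t = Σ t_i = 2.519 days.

2.52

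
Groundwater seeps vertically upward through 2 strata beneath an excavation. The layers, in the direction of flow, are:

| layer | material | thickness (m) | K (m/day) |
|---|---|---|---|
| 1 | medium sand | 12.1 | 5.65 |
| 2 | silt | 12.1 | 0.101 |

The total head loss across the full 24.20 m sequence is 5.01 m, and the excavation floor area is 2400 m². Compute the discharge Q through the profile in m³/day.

Flow is perpendicular to layering, so the layers act in series and the equivalent K is the thickness-weighted harmonic mean.
Total thickness L = 12.1 + 12.1 = 24.20 m.
Σ(b_i/K_i) = 12.1/5.65 + 12.1/0.101 = 121.9 d.
K_eq = L / Σ(b_i/K_i) = 24.20 / 121.9 = 0.1985 m/day.
Q = K_eq · A · (Δh/L) = 0.1985 × 2400 × (5.01/24.20) = 98.60 m³/day.

98.6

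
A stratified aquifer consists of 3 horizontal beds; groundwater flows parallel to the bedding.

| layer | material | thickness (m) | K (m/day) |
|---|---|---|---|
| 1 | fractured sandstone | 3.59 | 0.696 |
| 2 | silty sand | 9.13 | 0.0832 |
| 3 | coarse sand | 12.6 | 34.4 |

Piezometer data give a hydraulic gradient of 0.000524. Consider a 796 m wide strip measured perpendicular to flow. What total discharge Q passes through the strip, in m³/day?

Flow is parallel to layering, so each bed carries its own Darcy discharge and the transmissivities add.
Σ(K_i·b_i) = 0.696×3.59 + 0.0832×9.13 + 34.4×12.6 = 436.7 m²/day.
Hydraulic gradient i = 0.000524.
Q = Σ(K_i·b_i) · W · i = 436.7 × 796 × 0.0005240 = 182.1 m³/day.

182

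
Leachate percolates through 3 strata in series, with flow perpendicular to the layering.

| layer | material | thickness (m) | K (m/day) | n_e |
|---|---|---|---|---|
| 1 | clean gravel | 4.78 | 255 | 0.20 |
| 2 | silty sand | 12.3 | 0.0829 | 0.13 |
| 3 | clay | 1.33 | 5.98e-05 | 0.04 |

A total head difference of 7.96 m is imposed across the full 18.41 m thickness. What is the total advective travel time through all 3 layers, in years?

20.1

With flow normal to the layers, continuity requires the same specific discharge q through every layer.
Σ(b_i/K_i) = 4.78/255 + 12.3/0.0829 + 1.33/5.98e-05 = 22389 d.
q = Δh / Σ(b_i/K_i) = 7.96 / 22389 = 0.0003555 m/day.
In each layer the seepage velocity is v_i = q/n_i, so the layer transit time is t_i = b_i·n_i / q:
  layer 1 (clean gravel): t_1 = 4.78 × 0.20 / 0.0003555 = 2689 d
  layer 2 (silty sand): t_2 = 12.3 × 0.13 / 0.0003555 = 4498 d
  layer 3 (clay): t_3 = 1.33 × 0.04 / 0.0003555 = 149.6 d
Total t = Σ t_i = 7336 days = 20.09 years.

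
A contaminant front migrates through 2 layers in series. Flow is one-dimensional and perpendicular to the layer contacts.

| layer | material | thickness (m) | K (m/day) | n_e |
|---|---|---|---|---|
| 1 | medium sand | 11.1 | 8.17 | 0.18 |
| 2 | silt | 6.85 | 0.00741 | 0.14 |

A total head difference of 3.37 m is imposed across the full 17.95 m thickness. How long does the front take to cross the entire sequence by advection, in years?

With flow normal to the layers, continuity requires the same specific discharge q through every layer.
Σ(b_i/K_i) = 11.1/8.17 + 6.85/0.00741 = 925.8 d.
q = Δh / Σ(b_i/K_i) = 3.37 / 925.8 = 0.003640 m/day.
In each layer the seepage velocity is v_i = q/n_i, so the layer transit time is t_i = b_i·n_i / q:
  layer 1 (medium sand): t_1 = 11.1 × 0.18 / 0.003640 = 548.9 d
  layer 2 (silt): t_2 = 6.85 × 0.14 / 0.003640 = 263.5 d
Total t = Σ t_i = 812.3 days = 2.224 years.

2.22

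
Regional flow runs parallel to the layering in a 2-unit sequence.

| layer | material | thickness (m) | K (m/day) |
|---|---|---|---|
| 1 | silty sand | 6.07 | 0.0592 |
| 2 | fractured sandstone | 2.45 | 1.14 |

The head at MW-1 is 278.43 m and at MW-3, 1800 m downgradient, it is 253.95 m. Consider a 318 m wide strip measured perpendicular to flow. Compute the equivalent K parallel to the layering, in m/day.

Flow is parallel to layering, so each bed carries its own Darcy discharge and the transmissivities add.
Σ(K_i·b_i) = 0.0592×6.07 + 1.14×2.45 = 3.152 m²/day.
Total thickness b = 8.520 m, so K_eq = Σ(K_i·b_i)/b = 0.3700 m/day.

0.370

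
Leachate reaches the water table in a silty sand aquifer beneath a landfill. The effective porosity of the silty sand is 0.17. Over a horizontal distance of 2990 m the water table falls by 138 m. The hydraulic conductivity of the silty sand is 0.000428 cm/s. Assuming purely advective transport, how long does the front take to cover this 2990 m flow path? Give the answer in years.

Convert K: 0.000428 cm/s × 864 = 0.3698 m/day.
Hydraulic gradient i = Δh / L = 138 / 2990 = 0.04615.
Darcy flux q = K · i = 0.3698 × 0.04615 = 0.01707 m/day.
Seepage velocity v = q / n_e = 0.01707 / 0.17 = 0.1004 m/day.
Travel time t = L / v = 2990 / 0.1004 = 29782 days = 81.54 years.

81.5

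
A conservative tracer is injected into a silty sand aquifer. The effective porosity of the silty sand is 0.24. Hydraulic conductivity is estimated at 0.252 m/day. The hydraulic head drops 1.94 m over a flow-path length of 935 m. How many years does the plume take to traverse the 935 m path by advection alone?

1180

Hydraulic gradient i = Δh / L = 1.94 / 935 = 0.002075.
Darcy flux q = K · i = 0.2520 × 0.002075 = 0.0005229 m/day.
Seepage velocity v = q / n_e = 0.0005229 / 0.24 = 0.002179 m/day.
Travel time t = L / v = 935 / 0.002179 = 4.292e+05 days = 1175 years.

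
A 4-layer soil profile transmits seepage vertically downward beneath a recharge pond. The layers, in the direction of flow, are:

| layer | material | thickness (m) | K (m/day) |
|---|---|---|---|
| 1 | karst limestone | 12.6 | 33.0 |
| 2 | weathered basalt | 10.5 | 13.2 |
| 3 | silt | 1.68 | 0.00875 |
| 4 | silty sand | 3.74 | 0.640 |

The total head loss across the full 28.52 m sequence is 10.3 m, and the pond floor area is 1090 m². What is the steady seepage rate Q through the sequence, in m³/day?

Flow is perpendicular to layering, so the layers act in series and the equivalent K is the thickness-weighted harmonic mean.
Total thickness L = 12.6 + 10.5 + 1.68 + 3.74 = 28.52 m.
Σ(b_i/K_i) = 12.6/33.0 + 10.5/13.2 + 1.68/0.00875 + 3.74/0.640 = 199.0 d.
K_eq = L / Σ(b_i/K_i) = 28.52 / 199.0 = 0.1433 m/day.
Q = K_eq · A · (Δh/L) = 0.1433 × 1090 × (10.3/28.52) = 56.41 m³/day.

56.4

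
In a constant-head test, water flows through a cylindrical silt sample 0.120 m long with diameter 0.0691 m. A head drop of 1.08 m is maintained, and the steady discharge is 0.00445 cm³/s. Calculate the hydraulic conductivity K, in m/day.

0.0114

Cross-sectional area A = π·(d/2)² = π × (0.0691/2)² = 0.003750 m².
Convert discharge: 0.00445 cm³/s = 4.450e-09 m³/s.
Darcy's law rearranged: K = Q·L / (A·Δh) = 4.450e-09 × 0.120 / (0.003750 × 1.08) = 1.318e-07 m/s = 0.01139 m/day.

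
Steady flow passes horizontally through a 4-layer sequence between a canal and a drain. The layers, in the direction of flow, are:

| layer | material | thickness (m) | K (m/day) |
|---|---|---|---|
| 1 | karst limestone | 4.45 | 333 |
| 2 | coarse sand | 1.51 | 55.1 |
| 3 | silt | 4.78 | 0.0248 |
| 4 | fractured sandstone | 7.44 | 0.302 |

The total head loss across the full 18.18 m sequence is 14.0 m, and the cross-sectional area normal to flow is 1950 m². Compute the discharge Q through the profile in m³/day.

126

Flow is perpendicular to layering, so the layers act in series and the equivalent K is the thickness-weighted harmonic mean.
Total thickness L = 4.45 + 1.51 + 4.78 + 7.44 = 18.18 m.
Σ(b_i/K_i) = 4.45/333 + 1.51/55.1 + 4.78/0.0248 + 7.44/0.302 = 217.4 d.
K_eq = L / Σ(b_i/K_i) = 18.18 / 217.4 = 0.08362 m/day.
Q = K_eq · A · (Δh/L) = 0.08362 × 1950 × (14.0/18.18) = 125.6 m³/day.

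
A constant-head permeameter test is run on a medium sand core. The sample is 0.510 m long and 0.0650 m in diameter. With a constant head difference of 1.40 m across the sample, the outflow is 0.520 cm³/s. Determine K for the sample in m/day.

4.93

Cross-sectional area A = π·(d/2)² = π × (0.0650/2)² = 0.003318 m².
Convert discharge: 0.520 cm³/s = 5.200e-07 m³/s.
Darcy's law rearranged: K = Q·L / (A·Δh) = 5.200e-07 × 0.510 / (0.003318 × 1.40) = 5.709e-05 m/s = 4.932 m/day.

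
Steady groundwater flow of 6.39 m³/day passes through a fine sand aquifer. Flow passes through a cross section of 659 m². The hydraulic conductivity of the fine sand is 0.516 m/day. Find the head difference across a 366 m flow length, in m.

6.88

From Q = K·A·i, i = Q / (K·A) = 6.39 / (0.5160 × 659.0) = 0.01879.
Head loss Δh = i · L = 0.01879 × 366 = 6.878 m.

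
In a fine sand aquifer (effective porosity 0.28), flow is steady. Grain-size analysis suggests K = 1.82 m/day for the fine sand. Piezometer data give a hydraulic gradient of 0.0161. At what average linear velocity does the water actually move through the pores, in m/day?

Hydraulic gradient i = 0.0161.
Darcy flux q = K · i = 1.820 × 0.01610 = 0.02930 m/day.
Seepage velocity v = q / n_e = 0.02930 / 0.28 = 0.1046 m/day.

0.105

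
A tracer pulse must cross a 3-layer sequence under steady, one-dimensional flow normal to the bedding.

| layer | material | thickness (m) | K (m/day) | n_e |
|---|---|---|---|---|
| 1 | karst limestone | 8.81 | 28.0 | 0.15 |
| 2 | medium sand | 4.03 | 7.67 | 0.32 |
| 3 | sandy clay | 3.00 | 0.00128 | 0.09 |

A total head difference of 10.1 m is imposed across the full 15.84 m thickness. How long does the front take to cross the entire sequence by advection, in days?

669

With flow normal to the layers, continuity requires the same specific discharge q through every layer.
Σ(b_i/K_i) = 8.81/28.0 + 4.03/7.67 + 3.00/0.00128 = 2345 d.
q = Δh / Σ(b_i/K_i) = 10.1 / 2345 = 0.004308 m/day.
In each layer the seepage velocity is v_i = q/n_i, so the layer transit time is t_i = b_i·n_i / q:
  layer 1 (karst limestone): t_1 = 8.81 × 0.15 / 0.004308 = 306.8 d
  layer 2 (medium sand): t_2 = 4.03 × 0.32 / 0.004308 = 299.4 d
  layer 3 (sandy clay): t_3 = 3.00 × 0.09 / 0.004308 = 62.68 d
Total t = Σ t_i = 668.8 days.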